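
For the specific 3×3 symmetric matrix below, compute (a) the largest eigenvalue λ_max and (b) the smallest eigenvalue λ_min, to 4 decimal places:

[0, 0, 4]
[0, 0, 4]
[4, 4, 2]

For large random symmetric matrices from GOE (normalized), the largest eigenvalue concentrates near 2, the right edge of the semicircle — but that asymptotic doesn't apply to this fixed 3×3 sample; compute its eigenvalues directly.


Since M is real symmetric, all three eigenvalues are real; they are the roots of det(λI − M) = λ³ − (tr M) λ² + s λ − det M, where s is the sum of the principal 2×2 minors.
tr M = 0 + 0 + 2 = 2.
s = (0·0 − 0²) + (0·2 − 4²) + (0·2 − 4²) = 0 + (-16) + (-16) = -32.
det M (expand along row 1) = 0·(-16) − 0·(-16) + 4·0 = 0.
Characteristic polynomial: λ³ − 2λ² − 32λ = 0.
Substitute λ = y + (tr M)/3 = y + 0.666667 to remove the quadratic term: y³ + p·y + q = 0 with p = s − (tr M)²/3 = -33.333333 and q = −2(tr M)³/27 + (tr M)·s/3 − det M = -21.925926.
Three real roots ⇒ use the trigonometric (Viète) form: r = 2√(−p/3) = 6.666667, φ = arccos(3q/(p·r)) = arccos(0.296000) = 1.270294 rad.
y_k = r·cos(φ/3 − 2πk/3) for k = 0, 1, 2 gives y = 6.077896, -0.666667, -5.411229.
λ_k = y_k + 0.666667 gives λ = 6.7446, 0.0000, -4.7446 (check: the sum is 2.0000 = tr M).

Hence λ_max = 6.7446 and λ_min = -4.7446.


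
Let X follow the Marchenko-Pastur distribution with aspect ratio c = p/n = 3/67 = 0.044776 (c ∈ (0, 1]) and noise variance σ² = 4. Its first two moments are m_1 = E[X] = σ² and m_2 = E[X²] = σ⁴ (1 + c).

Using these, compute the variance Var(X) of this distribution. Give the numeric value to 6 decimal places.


m_1 = E[X] = σ² = 4, so m_1² = 16.
m_2 = E[X²] = σ⁴ (1 + c) = 16 · (1 + 0.044776) = 16 · 1.044776 = 16.716418.
(Note m_2 − m_1² simplifies to c · σ⁴ = 0.044776 · 16.)

Var(X) = m_2 − m_1² = 16.716418 − 16 = 0.716418.


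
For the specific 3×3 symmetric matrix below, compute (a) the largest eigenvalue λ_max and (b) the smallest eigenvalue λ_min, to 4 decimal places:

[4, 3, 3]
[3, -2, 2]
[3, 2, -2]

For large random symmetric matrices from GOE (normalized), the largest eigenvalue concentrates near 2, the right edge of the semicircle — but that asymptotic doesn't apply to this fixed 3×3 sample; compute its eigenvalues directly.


Since M is real symmetric, all three eigenvalues are real; they are the roots of det(λI − M) = λ³ − (tr M) λ² + s λ − det M, where s is the sum of the principal 2×2 minors.
tr M = 4 + (-2) + (-2) = 0.
s = (4·(-2) − 3²) + (4·(-2) − 3²) + ((-2)·(-2) − 2²) = -17 + (-17) + 0 = -34.
det M (expand along row 1) = 4·0 − 3·(-12) + 3·12 = 72.
Characteristic polynomial: λ³ − 34λ − 72 = 0.
Substitute λ = y + (tr M)/3 = y + 0.000000 to remove the quadratic term: y³ + p·y + q = 0 with p = s − (tr M)²/3 = -34.000000 and q = −2(tr M)³/27 + (tr M)·s/3 − det M = -72.000000.
Three real roots ⇒ use the trigonometric (Viète) form: r = 2√(−p/3) = 6.733003, φ = arccos(3q/(p·r)) = arccos(0.943552) = 0.337600 rad.
y_k = r·cos(φ/3 − 2πk/3) for k = 0, 1, 2 gives y = 6.690416, -2.690416, -4.000000.
λ_k = y_k + 0.000000 gives λ = 6.6904, -2.6904, -4.0000 (check: the sum is 0.0000 = tr M).

Hence λ_max = 6.6904 and λ_min = -4.0000.


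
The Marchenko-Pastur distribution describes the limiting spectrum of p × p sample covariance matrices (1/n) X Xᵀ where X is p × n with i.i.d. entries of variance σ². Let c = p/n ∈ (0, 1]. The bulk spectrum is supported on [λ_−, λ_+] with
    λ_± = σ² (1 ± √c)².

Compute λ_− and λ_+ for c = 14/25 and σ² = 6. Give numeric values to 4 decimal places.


c = 14/25 = 0.560000; √c = 0.748331.
λ_− = σ² (1 − √c)² = 6 · (1 − 0.748331)² = 6 · (0.251669)² = 0.380022.
λ_+ = σ² (1 + √c)² = 6 · (1 + 0.748331)² = 6 · (1.748331)² = 18.339978.

Rounded to 4 decimal places: λ_− ≈ 0.3800, λ_+ ≈ 18.3400.


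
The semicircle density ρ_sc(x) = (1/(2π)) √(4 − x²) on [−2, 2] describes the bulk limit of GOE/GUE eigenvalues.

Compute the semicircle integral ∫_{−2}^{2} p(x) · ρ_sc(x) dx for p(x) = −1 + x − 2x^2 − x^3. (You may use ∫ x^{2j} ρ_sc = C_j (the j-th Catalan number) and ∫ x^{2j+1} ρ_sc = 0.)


Write p(x) = Σ a_i x^i, split into monomials and integrate each against ρ_sc separately.
Using ∫ x^{2j} ρ_sc = C_j = (1/(j+1)) C(2j, j) (Catalan numbers) and ∫ x^{2j+1} ρ_sc = 0 (odd monomials vanish by symmetry):
  i = 0 (even): a_0 · C_{0} = -1 · 1 = -1
  i = 1 (odd): ∫ x^1 ρ_sc = 0 (vanishes)
  i = 2 (even): a_2 · C_{1} = -2 · 1 = -2
  i = 3 (odd): ∫ x^3 ρ_sc = 0 (vanishes)

Summing the contributions: ∫_{−2}^{2} p(x) ρ_sc(x) dx = (-1) + (-2) = -3.


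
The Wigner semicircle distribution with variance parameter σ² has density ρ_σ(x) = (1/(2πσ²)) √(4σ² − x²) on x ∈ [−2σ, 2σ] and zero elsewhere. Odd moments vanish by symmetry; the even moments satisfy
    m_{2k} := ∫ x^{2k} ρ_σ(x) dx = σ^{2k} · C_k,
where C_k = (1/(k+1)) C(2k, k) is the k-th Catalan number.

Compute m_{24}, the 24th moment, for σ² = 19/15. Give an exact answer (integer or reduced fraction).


By the scaled semicircle moment identity, m_{2k} = σ^{2k} · C_k with k = 12.
C_12 = (1/(k+1)) · C(2k, k) = (1/13) · C(24, 12) = (1/13) · 2704156 = 208012.
σ^{2k} = (σ²)^k = (19/15)^12 = 2213314919066161/129746337890625.

Therefore m_{24} = σ^{24} · C_12 = (2213314919066161/129746337890625) · 208012 = 460396062944790281932/129746337890625.


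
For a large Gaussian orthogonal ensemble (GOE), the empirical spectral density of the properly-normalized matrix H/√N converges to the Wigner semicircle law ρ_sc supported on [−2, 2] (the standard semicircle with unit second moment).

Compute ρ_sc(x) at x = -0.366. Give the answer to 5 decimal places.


ρ_sc(x) = (1/(2π)) √(4 − x²). With x = -0.366:
  4 − x² = 4 − (-0.366)² = 4 − 0.133956 = 3.866044.
  √(4 − x²) = 1.966226.
  1/(2π) = 0.159155.
  ρ_sc(-0.366) = 0.159155 · 1.966226 = 0.312935.

Rounded to 5 decimal places: ρ_sc(-0.366) ≈ 0.31293.


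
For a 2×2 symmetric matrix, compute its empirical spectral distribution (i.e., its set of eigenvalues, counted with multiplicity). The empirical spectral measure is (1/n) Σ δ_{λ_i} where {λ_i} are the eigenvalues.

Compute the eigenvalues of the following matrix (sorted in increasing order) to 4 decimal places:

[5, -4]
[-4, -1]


Since M is real symmetric, both eigenvalues are real; they are the roots of det(λI − M) = λ² − (tr M) λ + det M.
tr M = 5 + (-1) = 4.
det M = 5·(-1) − (-4)² = -5 − 16 = -21.
Characteristic polynomial: λ² − 4λ − 21 = 0.
Discriminant Δ = (tr M)² − 4·det M = 16 − (-84) = 100; √Δ = 10.000000.
λ = (tr M ± √Δ)/2 = (4 ± 10.000000)/2, giving (tr M − √Δ)/2 = -3.0000 and (tr M + √Δ)/2 = 7.0000.

Eigenvalues sorted in increasing order: [-3.0000, 7.0000].


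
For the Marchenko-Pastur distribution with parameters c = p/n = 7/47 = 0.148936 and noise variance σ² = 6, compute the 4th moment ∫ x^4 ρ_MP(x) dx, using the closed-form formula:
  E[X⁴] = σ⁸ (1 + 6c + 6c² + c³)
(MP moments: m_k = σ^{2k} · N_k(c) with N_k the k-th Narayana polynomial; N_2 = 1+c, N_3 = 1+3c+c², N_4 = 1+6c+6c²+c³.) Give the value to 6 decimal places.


E[X⁴] = σ⁸ (1 + 6c + 6c² + c³) (fourth MP moment). With σ² = 6 (so σ⁸ = 1296) and c = 7/47 = 0.148936: E[X⁴] = 1296 · (1 + 6·0.148936 + 6·(0.148936)² + (0.148936)³) = 1296 · 2.030013.

So E[X^4] = 2630.896352.


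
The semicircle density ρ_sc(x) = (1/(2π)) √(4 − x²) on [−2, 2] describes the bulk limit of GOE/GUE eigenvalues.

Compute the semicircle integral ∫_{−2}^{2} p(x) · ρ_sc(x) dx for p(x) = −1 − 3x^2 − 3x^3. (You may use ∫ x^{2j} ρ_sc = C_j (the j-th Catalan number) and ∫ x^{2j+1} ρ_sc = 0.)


Write p(x) = Σ a_i x^i, split into monomials and integrate each against ρ_sc separately.
Using ∫ x^{2j} ρ_sc = C_j = (1/(j+1)) C(2j, j) (Catalan numbers) and ∫ x^{2j+1} ρ_sc = 0 (odd monomials vanish by symmetry):
  i = 0 (even): a_0 · C_{0} = -1 · 1 = -1
  i = 2 (even): a_2 · C_{1} = -3 · 1 = -3
  i = 3 (odd): ∫ x^3 ρ_sc = 0 (vanishes)

Summing the contributions: ∫_{−2}^{2} p(x) ρ_sc(x) dx = (-1) + (-3) = -4.


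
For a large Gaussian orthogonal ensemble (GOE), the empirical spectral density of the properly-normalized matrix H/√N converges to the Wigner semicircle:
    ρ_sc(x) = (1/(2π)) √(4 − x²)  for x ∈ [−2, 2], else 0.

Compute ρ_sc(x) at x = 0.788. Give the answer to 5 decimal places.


ρ_sc(x) = (1/(2π)) √(4 − x²). With x = 0.788:
  4 − x² = 4 − (0.788)² = 4 − 0.620944 = 3.379056.
  √(4 − x²) = 1.838221.
  1/(2π) = 0.159155.
  ρ_sc(0.788) = 0.159155 · 1.838221 = 0.292562.

Rounded to 5 decimal places: ρ_sc(0.788) ≈ 0.29256.


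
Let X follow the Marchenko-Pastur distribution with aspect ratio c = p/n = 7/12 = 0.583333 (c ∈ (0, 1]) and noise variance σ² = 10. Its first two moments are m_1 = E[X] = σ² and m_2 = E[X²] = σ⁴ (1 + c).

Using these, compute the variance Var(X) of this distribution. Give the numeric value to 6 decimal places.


m_1 = E[X] = σ² = 10, so m_1² = 100.
m_2 = E[X²] = σ⁴ (1 + c) = 100 · (1 + 0.583333) = 100 · 1.583333 = 158.333333.
(Note m_2 − m_1² simplifies to c · σ⁴ = 0.583333 · 100.)

Var(X) = m_2 − m_1² = 158.333333 − 100 = 58.333333.


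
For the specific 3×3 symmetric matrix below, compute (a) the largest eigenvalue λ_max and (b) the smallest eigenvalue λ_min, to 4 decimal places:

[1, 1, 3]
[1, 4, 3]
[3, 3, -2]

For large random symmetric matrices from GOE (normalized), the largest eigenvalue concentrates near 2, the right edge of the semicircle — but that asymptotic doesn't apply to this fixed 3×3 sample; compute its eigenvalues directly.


Since M is real symmetric, all three eigenvalues are real; they are the roots of det(λI − M) = λ³ − (tr M) λ² + s λ − det M, where s is the sum of the principal 2×2 minors.
tr M = 1 + 4 + (-2) = 3.
s = (1·4 − 1²) + (1·(-2) − 3²) + (4·(-2) − 3²) = 3 + (-11) + (-17) = -25.
det M (expand along row 1) = 1·(-17) − 1·(-11) + 3·(-9) = -33.
Characteristic polynomial: λ³ − 3λ² − 25λ + 33 = 0.
Substitute λ = y + (tr M)/3 = y + 1.000000 to remove the quadratic term: y³ + p·y + q = 0 with p = s − (tr M)²/3 = -28.000000 and q = −2(tr M)³/27 + (tr M)·s/3 − det M = 6.000000.
Three real roots ⇒ use the trigonometric (Viète) form: r = 2√(−p/3) = 6.110101, φ = arccos(3q/(p·r)) = arccos(-0.105212) = 1.676204 rad.
y_k = r·cos(φ/3 − 2πk/3) for k = 0, 1, 2 gives y = 5.180917, 0.214639, -5.395556.
λ_k = y_k + 1.000000 gives λ = 6.1809, 1.2146, -4.3956 (check: the sum is 3.0000 = tr M).

Hence λ_max = 6.1809 and λ_min = -4.3956.


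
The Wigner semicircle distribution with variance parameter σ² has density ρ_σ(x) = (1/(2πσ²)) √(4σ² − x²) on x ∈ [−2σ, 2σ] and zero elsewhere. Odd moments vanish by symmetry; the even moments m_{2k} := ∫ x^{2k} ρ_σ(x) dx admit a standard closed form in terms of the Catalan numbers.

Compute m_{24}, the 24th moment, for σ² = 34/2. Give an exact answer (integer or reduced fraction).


By the scaled semicircle moment identity, m_{2k} = σ^{2k} · C_k with k = 12.
C_12 = (1/(k+1)) · C(2k, k) = (1/13) · C(24, 12) = (1/13) · 2704156 = 208012.
σ^{2k} = (σ²)^k = (34/2)^12 = 582622237229761.

Therefore m_{24} = σ^{24} · C_12 = 582622237229761 · 208012 = 121192416810637045132.


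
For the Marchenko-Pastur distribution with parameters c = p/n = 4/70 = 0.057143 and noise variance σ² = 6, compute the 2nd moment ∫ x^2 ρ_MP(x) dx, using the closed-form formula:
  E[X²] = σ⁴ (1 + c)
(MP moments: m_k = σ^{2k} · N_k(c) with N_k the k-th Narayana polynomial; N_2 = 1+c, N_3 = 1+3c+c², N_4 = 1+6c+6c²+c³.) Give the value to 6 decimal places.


E[X²] = σ⁴ (1 + c) (second MP moment). With σ² = 6 (so σ⁴ = 36) and c = 4/70 = 0.057143: E[X²] = 36 · (1 + 0.057143) = 36 · 1.057143.

So E[X^2] = 38.057143.


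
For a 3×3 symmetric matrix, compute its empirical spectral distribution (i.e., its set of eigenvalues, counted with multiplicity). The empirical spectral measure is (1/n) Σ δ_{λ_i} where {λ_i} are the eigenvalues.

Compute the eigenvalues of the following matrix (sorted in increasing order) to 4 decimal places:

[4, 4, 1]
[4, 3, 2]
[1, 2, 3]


Since M is real symmetric, all three eigenvalues are real; they are the roots of det(λI − M) = λ³ − (tr M) λ² + s λ − det M, where s is the sum of the principal 2×2 minors.
tr M = 4 + 3 + 3 = 10.
s = (4·3 − 4²) + (4·3 − 1²) + (3·3 − 2²) = -4 + 11 + 5 = 12.
det M (expand along row 1) = 4·5 − 4·10 + 1·5 = -15.
Characteristic polynomial: λ³ − 10λ² + 12λ + 15 = 0.
Substitute λ = y + (tr M)/3 = y + 3.333333 to remove the quadratic term: y³ + p·y + q = 0 with p = s − (tr M)²/3 = -21.333333 and q = −2(tr M)³/27 + (tr M)·s/3 − det M = -19.074074.
Three real roots ⇒ use the trigonometric (Viète) form: r = 2√(−p/3) = 5.333333, φ = arccos(3q/(p·r)) = arccos(0.502930) = 1.043811 rad.
y_k = r·cos(φ/3 − 2πk/3) for k = 0, 1, 2 gives y = 5.013750, -0.932052, -4.081698.
λ_k = y_k + 3.333333 gives λ = 8.3471, 2.4013, -0.7484 (check: the sum is 10.0000 = tr M).

Eigenvalues sorted in increasing order: [-0.7484, 2.4013, 8.3471].


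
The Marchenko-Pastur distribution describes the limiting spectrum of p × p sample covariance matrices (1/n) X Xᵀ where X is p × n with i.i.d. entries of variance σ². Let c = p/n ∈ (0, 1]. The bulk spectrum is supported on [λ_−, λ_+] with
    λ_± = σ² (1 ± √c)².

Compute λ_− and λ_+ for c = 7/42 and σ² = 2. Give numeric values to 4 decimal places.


c = 7/42 = 0.166667; √c = 0.408248.
λ_− = σ² (1 − √c)² = 2 · (1 − 0.408248)² = 2 · (0.591752)² = 0.700340.
λ_+ = σ² (1 + √c)² = 2 · (1 + 0.408248)² = 2 · (1.408248)² = 3.966326.

Rounded to 4 decimal places: λ_− ≈ 0.7003, λ_+ ≈ 3.9663.


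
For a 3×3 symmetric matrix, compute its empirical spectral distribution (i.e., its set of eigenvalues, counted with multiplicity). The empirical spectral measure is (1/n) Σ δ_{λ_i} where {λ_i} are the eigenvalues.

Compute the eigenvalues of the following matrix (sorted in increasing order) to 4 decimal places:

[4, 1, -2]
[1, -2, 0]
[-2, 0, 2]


Since M is real symmetric, all three eigenvalues are real; they are the roots of det(λI − M) = λ³ − (tr M) λ² + s λ − det M, where s is the sum of the principal 2×2 minors.
tr M = 4 + (-2) + 2 = 4.
s = (4·(-2) − 1²) + (4·2 − (-2)²) + ((-2)·2 − 0²) = -9 + 4 + (-4) = -9.
det M (expand along row 1) = 4·(-4) − 1·2 + (-2)·(-4) = -10.
Characteristic polynomial: λ³ − 4λ² − 9λ + 10 = 0.
Substitute λ = y + (tr M)/3 = y + 1.333333 to remove the quadratic term: y³ + p·y + q = 0 with p = s − (tr M)²/3 = -14.333333 and q = −2(tr M)³/27 + (tr M)·s/3 − det M = -6.740741.
Three real roots ⇒ use the trigonometric (Viète) form: r = 2√(−p/3) = 4.371626, φ = arccos(3q/(p·r)) = arccos(0.322730) = 1.242184 rad.
y_k = r·cos(φ/3 − 2πk/3) for k = 0, 1, 2 gives y = 4.002198, -0.477899, -3.524299.
λ_k = y_k + 1.333333 gives λ = 5.3355, 0.8554, -2.1910 (check: the sum is 4.0000 = tr M).

Eigenvalues sorted in increasing order: [-2.1910, 0.8554, 5.3355].


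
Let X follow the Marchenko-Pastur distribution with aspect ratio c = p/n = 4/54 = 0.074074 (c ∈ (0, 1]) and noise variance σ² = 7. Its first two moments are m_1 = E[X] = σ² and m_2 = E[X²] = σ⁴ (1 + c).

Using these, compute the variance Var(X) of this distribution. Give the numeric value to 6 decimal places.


m_1 = E[X] = σ² = 7, so m_1² = 49.
m_2 = E[X²] = σ⁴ (1 + c) = 49 · (1 + 0.074074) = 49 · 1.074074 = 52.629630.
(Note m_2 − m_1² simplifies to c · σ⁴ = 0.074074 · 49.)

Var(X) = m_2 − m_1² = 52.629630 − 49 = 3.629630.


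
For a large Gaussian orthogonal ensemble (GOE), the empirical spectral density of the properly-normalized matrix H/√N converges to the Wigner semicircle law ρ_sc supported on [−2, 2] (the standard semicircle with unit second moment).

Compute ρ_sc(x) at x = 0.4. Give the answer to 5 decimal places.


ρ_sc(x) = (1/(2π)) √(4 − x²). With x = 0.4:
  4 − x² = 4 − (0.4)² = 4 − 0.160000 = 3.840000.
  √(4 − x²) = 1.959592.
  1/(2π) = 0.159155.
  ρ_sc(0.4) = 0.159155 · 1.959592 = 0.311879.

Rounded to 5 decimal places: ρ_sc(0.4) ≈ 0.31188.


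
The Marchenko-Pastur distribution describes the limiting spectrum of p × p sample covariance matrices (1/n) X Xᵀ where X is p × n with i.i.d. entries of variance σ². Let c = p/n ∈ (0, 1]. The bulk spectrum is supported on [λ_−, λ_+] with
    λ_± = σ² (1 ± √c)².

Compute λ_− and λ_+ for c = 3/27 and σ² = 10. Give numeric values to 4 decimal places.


c = 3/27 = 0.111111; √c = 0.333333.
λ_− = σ² (1 − √c)² = 10 · (1 − 0.333333)² = 10 · (0.666667)² = 4.444444.
λ_+ = σ² (1 + √c)² = 10 · (1 + 0.333333)² = 10 · (1.333333)² = 17.777778.

Rounded to 4 decimal places: λ_− ≈ 4.4444, λ_+ ≈ 17.7778.


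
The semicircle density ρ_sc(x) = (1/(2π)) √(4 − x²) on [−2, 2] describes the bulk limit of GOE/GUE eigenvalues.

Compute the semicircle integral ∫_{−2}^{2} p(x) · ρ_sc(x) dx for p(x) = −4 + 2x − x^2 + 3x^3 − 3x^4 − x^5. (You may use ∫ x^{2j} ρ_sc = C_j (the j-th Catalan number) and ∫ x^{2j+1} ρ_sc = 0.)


Write p(x) = Σ a_i x^i, split into monomials and integrate each against ρ_sc separately.
Using ∫ x^{2j} ρ_sc = C_j = (1/(j+1)) C(2j, j) (Catalan numbers) and ∫ x^{2j+1} ρ_sc = 0 (odd monomials vanish by symmetry):
  i = 0 (even): a_0 · C_{0} = -4 · 1 = -4
  i = 1 (odd): ∫ x^1 ρ_sc = 0 (vanishes)
  i = 2 (even): a_2 · C_{1} = -1 · 1 = -1
  i = 3 (odd): ∫ x^3 ρ_sc = 0 (vanishes)
  i = 4 (even): a_4 · C_{2} = -3 · 2 = -6
  i = 5 (odd): ∫ x^5 ρ_sc = 0 (vanishes)

Summing the contributions: ∫_{−2}^{2} p(x) ρ_sc(x) dx = (-4) + (-1) + (-6) = -11.


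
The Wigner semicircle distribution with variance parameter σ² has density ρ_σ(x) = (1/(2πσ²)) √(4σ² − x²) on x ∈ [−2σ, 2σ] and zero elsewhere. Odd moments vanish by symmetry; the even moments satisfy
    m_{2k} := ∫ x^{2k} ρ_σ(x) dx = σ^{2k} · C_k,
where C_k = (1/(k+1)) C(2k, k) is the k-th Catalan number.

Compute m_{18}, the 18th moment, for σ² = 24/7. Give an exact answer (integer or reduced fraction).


By the scaled semicircle moment identity, m_{2k} = σ^{2k} · C_k with k = 9.
C_9 = (1/(k+1)) · C(2k, k) = (1/10) · C(18, 9) = (1/10) · 48620 = 4862.
σ^{2k} = (σ²)^k = (24/7)^9 = 2641807540224/40353607.

Therefore m_{18} = σ^{18} · C_9 = (2641807540224/40353607) · 4862 = 12844468260569088/40353607.


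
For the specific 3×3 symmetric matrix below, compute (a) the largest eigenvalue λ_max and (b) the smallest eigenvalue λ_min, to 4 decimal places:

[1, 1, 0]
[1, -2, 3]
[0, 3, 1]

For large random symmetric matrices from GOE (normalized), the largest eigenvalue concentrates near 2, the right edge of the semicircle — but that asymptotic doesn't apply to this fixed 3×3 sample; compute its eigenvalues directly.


Since M is real symmetric, all three eigenvalues are real; they are the roots of det(λI − M) = λ³ − (tr M) λ² + s λ − det M, where s is the sum of the principal 2×2 minors.
tr M = 1 + (-2) + 1 = 0.
s = (1·(-2) − 1²) + (1·1 − 0²) + ((-2)·1 − 3²) = -3 + 1 + (-11) = -13.
det M (expand along row 1) = 1·(-11) − 1·1 + 0·3 = -12.
Characteristic polynomial: λ³ − 13λ + 12 = 0.
Substitute λ = y + (tr M)/3 = y + 0.000000 to remove the quadratic term: y³ + p·y + q = 0 with p = s − (tr M)²/3 = -13.000000 and q = −2(tr M)³/27 + (tr M)·s/3 − det M = 12.000000.
Three real roots ⇒ use the trigonometric (Viète) form: r = 2√(−p/3) = 4.163332, φ = arccos(3q/(p·r)) = arccos(-0.665148) = 2.298488 rad.
y_k = r·cos(φ/3 − 2πk/3) for k = 0, 1, 2 gives y = 3.000000, 1.000000, -4.000000.
λ_k = y_k + 0.000000 gives λ = 3.0000, 1.0000, -4.0000 (check: the sum is 0.0000 = tr M).

Hence λ_max = 3.0000 and λ_min = -4.0000.


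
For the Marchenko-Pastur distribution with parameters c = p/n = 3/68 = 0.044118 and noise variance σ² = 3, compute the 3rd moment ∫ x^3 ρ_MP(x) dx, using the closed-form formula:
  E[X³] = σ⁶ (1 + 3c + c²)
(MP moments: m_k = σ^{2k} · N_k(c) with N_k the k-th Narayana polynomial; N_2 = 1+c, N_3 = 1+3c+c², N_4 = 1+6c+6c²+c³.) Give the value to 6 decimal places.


E[X³] = σ⁶ (1 + 3c + c²) (third MP moment). With σ² = 3 (so σ⁶ = 27) and c = 3/68 = 0.044118: E[X³] = 27 · (1 + 3·0.044118 + (0.044118)²) = 27 · 1.134299.

So E[X^3] = 30.626081.


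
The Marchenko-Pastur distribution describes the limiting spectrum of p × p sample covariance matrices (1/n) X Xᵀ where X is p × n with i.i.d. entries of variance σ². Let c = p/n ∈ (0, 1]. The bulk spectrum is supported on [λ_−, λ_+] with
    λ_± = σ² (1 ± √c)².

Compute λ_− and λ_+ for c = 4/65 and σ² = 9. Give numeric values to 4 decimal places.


c = 4/65 = 0.061538; √c = 0.248069.
λ_− = σ² (1 − √c)² = 9 · (1 − 0.248069)² = 9 · (0.751931)² = 5.088596.
λ_+ = σ² (1 + √c)² = 9 · (1 + 0.248069)² = 9 · (1.248069)² = 14.019097.

Rounded to 4 decimal places: λ_− ≈ 5.0886, λ_+ ≈ 14.0191.


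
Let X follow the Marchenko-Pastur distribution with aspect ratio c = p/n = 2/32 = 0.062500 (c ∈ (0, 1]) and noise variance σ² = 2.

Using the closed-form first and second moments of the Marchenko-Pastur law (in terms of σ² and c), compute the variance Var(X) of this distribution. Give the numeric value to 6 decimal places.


Recall the MP moments m_1 = E[X] = σ² and m_2 = E[X²] = σ⁴ (1 + c).
m_1 = E[X] = σ² = 2, so m_1² = 4.
m_2 = E[X²] = σ⁴ (1 + c) = 4 · (1 + 0.062500) = 4 · 1.062500 = 4.250000.
(Note m_2 − m_1² simplifies to c · σ⁴ = 0.062500 · 4.)

Var(X) = m_2 − m_1² = 4.250000 − 4 = 0.250000.


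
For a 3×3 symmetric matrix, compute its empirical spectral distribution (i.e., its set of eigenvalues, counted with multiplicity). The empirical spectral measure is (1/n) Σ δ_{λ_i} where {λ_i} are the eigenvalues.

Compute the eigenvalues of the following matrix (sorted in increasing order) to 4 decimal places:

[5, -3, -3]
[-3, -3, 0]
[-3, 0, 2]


Since M is real symmetric, all three eigenvalues are real; they are the roots of det(λI − M) = λ³ − (tr M) λ² + s λ − det M, where s is the sum of the principal 2×2 minors.
tr M = 5 + (-3) + 2 = 4.
s = (5·(-3) − (-3)²) + (5·2 − (-3)²) + ((-3)·2 − 0²) = -24 + 1 + (-6) = -29.
det M (expand along row 1) = 5·(-6) − (-3)·(-6) + (-3)·(-9) = -21.
Characteristic polynomial: λ³ − 4λ² − 29λ + 21 = 0.
Substitute λ = y + (tr M)/3 = y + 1.333333 to remove the quadratic term: y³ + p·y + q = 0 with p = s − (tr M)²/3 = -34.333333 and q = −2(tr M)³/27 + (tr M)·s/3 − det M = -22.407407.
Three real roots ⇒ use the trigonometric (Viète) form: r = 2√(−p/3) = 6.765928, φ = arccos(3q/(p·r)) = arccos(0.289381) = 1.277217 rad.
y_k = r·cos(φ/3 − 2πk/3) for k = 0, 1, 2 gives y = 6.161959, -0.661057, -5.500902.
λ_k = y_k + 1.333333 gives λ = 7.4953, 0.6723, -4.1676 (check: the sum is 4.0000 = tr M).

Eigenvalues sorted in increasing order: [-4.1676, 0.6723, 7.4953].


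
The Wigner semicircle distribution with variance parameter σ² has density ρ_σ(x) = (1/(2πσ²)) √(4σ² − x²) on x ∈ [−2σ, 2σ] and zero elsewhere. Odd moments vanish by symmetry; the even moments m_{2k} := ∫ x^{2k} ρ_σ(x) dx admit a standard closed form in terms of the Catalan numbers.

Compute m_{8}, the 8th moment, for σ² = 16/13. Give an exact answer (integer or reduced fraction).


By the scaled semicircle moment identity, m_{2k} = σ^{2k} · C_k with k = 4.
C_4 = (1/(k+1)) · C(2k, k) = (1/5) · C(8, 4) = (1/5) · 70 = 14.
σ^{2k} = (σ²)^k = (16/13)^4 = 65536/28561.

Therefore m_{8} = σ^{8} · C_4 = (65536/28561) · 14 = 917504/28561.


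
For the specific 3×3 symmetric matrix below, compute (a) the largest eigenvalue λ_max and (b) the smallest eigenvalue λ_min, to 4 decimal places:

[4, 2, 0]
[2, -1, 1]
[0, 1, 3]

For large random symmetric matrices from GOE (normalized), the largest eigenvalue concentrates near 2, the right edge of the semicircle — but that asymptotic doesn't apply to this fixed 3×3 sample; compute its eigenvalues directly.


Since M is real symmetric, all three eigenvalues are real; they are the roots of det(λI − M) = λ³ − (tr M) λ² + s λ − det M, where s is the sum of the principal 2×2 minors.
tr M = 4 + (-1) + 3 = 6.
s = (4·(-1) − 2²) + (4·3 − 0²) + ((-1)·3 − 1²) = -8 + 12 + (-4) = 0.
det M (expand along row 1) = 4·(-4) − 2·6 + 0·2 = -28.
Characteristic polynomial: λ³ − 6λ² + 28 = 0.
Substitute λ = y + (tr M)/3 = y + 2.000000 to remove the quadratic term: y³ + p·y + q = 0 with p = s − (tr M)²/3 = -12.000000 and q = −2(tr M)³/27 + (tr M)·s/3 − det M = 12.000000.
Three real roots ⇒ use the trigonometric (Viète) form: r = 2√(−p/3) = 4.000000, φ = arccos(3q/(p·r)) = arccos(-0.750000) = 2.418858 rad.
y_k = r·cos(φ/3 − 2πk/3) for k = 0, 1, 2 gives y = 2.768734, 1.115749, -3.884484.
λ_k = y_k + 2.000000 gives λ = 4.7687, 3.1157, -1.8845 (check: the sum is 6.0000 = tr M).

Hence λ_max = 4.7687 and λ_min = -1.8845.


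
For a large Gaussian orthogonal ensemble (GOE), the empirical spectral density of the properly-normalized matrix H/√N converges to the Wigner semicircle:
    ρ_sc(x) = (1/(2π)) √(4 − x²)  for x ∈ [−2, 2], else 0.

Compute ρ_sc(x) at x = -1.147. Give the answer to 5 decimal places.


ρ_sc(x) = (1/(2π)) √(4 − x²). With x = -1.147:
  4 − x² = 4 − (-1.147)² = 4 − 1.315609 = 2.684391.
  √(4 − x²) = 1.638411.
  1/(2π) = 0.159155.
  ρ_sc(-1.147) = 0.159155 · 1.638411 = 0.260761.

Rounded to 5 decimal places: ρ_sc(-1.147) ≈ 0.26076.


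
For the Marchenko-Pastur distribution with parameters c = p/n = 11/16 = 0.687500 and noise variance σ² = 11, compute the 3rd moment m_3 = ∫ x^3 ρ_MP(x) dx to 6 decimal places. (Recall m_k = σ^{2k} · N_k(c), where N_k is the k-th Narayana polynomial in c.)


E[X³] = σ⁶ (1 + 3c + c²) (third MP moment). With σ² = 11 (so σ⁶ = 1331) and c = 11/16 = 0.687500: E[X³] = 1331 · (1 + 3·0.687500 + (0.687500)²) = 1331 · 3.535156.

So E[X^3] = 4705.292969.


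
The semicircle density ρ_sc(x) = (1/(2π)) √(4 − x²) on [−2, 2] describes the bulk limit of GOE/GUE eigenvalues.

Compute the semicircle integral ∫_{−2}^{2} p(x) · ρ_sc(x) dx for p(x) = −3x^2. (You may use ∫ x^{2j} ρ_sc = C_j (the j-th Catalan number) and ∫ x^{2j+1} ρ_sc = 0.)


Write p(x) = Σ a_i x^i, split into monomials and integrate each against ρ_sc separately.
Using ∫ x^{2j} ρ_sc = C_j = (1/(j+1)) C(2j, j) (Catalan numbers) and ∫ x^{2j+1} ρ_sc = 0 (odd monomials vanish by symmetry):
  i = 2 (even): a_2 · C_{1} = -3 · 1 = -3

Summing the contributions: ∫_{−2}^{2} p(x) ρ_sc(x) dx = -3.


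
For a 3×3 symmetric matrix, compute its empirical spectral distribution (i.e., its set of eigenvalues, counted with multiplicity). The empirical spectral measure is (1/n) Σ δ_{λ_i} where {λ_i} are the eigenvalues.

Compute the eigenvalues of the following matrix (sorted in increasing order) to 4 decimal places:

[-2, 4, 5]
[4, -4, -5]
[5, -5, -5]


Since M is real symmetric, all three eigenvalues are real; they are the roots of det(λI − M) = λ³ − (tr M) λ² + s λ − det M, where s is the sum of the principal 2×2 minors.
tr M = -2 + (-4) + (-5) = -11.
s = ((-2)·(-4) − 4²) + ((-2)·(-5) − 5²) + ((-4)·(-5) − (-5)²) = -8 + (-15) + (-5) = -28.
det M (expand along row 1) = (-2)·(-5) − 4·5 + 5·0 = -10.
Characteristic polynomial: λ³ + 11λ² − 28λ + 10 = 0.
Substitute λ = y + (tr M)/3 = y − 3.666667 to remove the quadratic term: y³ + p·y + q = 0 with p = s − (tr M)²/3 = -68.333333 and q = −2(tr M)³/27 + (tr M)·s/3 − det M = 211.259259.
Three real roots ⇒ use the trigonometric (Viète) form: r = 2√(−p/3) = 9.545214, φ = arccos(3q/(p·r)) = arccos(-0.971670) = 2.902993 rad.
y_k = r·cos(φ/3 − 2πk/3) for k = 0, 1, 2 gives y = 5.414281, 4.100760, -9.515041.
λ_k = y_k − 3.666667 gives λ = 1.7476, 0.4341, -13.1817 (check: the sum is -11.0000 = tr M).

Eigenvalues sorted in increasing order: [-13.1817, 0.4341, 1.7476].


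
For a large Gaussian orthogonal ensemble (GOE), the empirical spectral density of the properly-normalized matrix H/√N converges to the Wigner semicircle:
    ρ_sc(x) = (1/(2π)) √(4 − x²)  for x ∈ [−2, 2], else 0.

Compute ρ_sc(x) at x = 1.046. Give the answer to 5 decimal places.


ρ_sc(x) = (1/(2π)) √(4 − x²). With x = 1.046:
  4 − x² = 4 − (1.046)² = 4 − 1.094116 = 2.905884.
  √(4 − x²) = 1.704665.
  1/(2π) = 0.159155.
  ρ_sc(1.046) = 0.159155 · 1.704665 = 0.271306.

Rounded to 5 decimal places: ρ_sc(1.046) ≈ 0.27131.


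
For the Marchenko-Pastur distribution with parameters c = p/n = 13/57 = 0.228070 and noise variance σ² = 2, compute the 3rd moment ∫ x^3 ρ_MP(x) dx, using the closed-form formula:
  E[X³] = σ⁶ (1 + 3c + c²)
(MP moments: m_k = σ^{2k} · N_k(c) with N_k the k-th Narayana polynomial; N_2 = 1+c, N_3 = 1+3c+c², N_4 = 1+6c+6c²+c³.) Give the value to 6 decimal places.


E[X³] = σ⁶ (1 + 3c + c²) (third MP moment). With σ² = 2 (so σ⁶ = 8) and c = 13/57 = 0.228070: E[X³] = 8 · (1 + 3·0.228070 + (0.228070)²) = 8 · 1.736227.

So E[X^3] = 13.889812.


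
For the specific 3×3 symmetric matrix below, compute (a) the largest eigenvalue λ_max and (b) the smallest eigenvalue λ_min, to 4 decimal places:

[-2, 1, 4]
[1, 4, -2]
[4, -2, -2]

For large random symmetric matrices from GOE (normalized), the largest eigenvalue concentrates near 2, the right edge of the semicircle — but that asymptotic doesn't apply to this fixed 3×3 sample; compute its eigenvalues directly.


Since M is real symmetric, all three eigenvalues are real; they are the roots of det(λI − M) = λ³ − (tr M) λ² + s λ − det M, where s is the sum of the principal 2×2 minors.
tr M = -2 + 4 + (-2) = 0.
s = ((-2)·4 − 1²) + ((-2)·(-2) − 4²) + (4·(-2) − (-2)²) = -9 + (-12) + (-12) = -33.
det M (expand along row 1) = (-2)·(-12) − 1·6 + 4·(-18) = -54.
Characteristic polynomial: λ³ − 33λ + 54 = 0.
Substitute λ = y + (tr M)/3 = y + 0.000000 to remove the quadratic term: y³ + p·y + q = 0 with p = s − (tr M)²/3 = -33.000000 and q = −2(tr M)³/27 + (tr M)·s/3 − det M = 54.000000.
Three real roots ⇒ use the trigonometric (Viète) form: r = 2√(−p/3) = 6.633250, φ = arccos(3q/(p·r)) = arccos(-0.740073) = 2.403976 rad.
y_k = r·cos(φ/3 − 2πk/3) for k = 0, 1, 2 gives y = 4.615119, 1.818638, -6.433757.
λ_k = y_k + 0.000000 gives λ = 4.6151, 1.8186, -6.4338 (check: the sum is 0.0000 = tr M).

Hence λ_max = 4.6151 and λ_min = -6.4338.


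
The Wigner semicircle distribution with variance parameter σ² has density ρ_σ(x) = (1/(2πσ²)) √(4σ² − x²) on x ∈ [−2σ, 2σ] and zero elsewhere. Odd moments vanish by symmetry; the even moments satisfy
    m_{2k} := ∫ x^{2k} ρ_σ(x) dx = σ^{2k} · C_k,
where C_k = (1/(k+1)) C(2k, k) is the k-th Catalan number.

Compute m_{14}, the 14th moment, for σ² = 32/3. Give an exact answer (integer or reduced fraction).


By the scaled semicircle moment identity, m_{2k} = σ^{2k} · C_k with k = 7.
C_7 = (1/(k+1)) · C(2k, k) = (1/8) · C(14, 7) = (1/8) · 3432 = 429.
σ^{2k} = (σ²)^k = (32/3)^7 = 34359738368/2187.

Therefore m_{14} = σ^{14} · C_7 = (34359738368/2187) · 429 = 4913442586624/729.


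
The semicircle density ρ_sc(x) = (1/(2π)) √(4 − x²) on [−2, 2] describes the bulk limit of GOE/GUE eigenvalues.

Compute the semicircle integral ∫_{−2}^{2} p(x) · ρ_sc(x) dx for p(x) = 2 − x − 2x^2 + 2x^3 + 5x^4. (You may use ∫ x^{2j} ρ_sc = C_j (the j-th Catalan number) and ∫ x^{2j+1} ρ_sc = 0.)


Write p(x) = Σ a_i x^i, split into monomials and integrate each against ρ_sc separately.
Using ∫ x^{2j} ρ_sc = C_j = (1/(j+1)) C(2j, j) (Catalan numbers) and ∫ x^{2j+1} ρ_sc = 0 (odd monomials vanish by symmetry):
  i = 0 (even): a_0 · C_{0} = 2 · 1 = 2
  i = 1 (odd): ∫ x^1 ρ_sc = 0 (vanishes)
  i = 2 (even): a_2 · C_{1} = -2 · 1 = -2
  i = 3 (odd): ∫ x^3 ρ_sc = 0 (vanishes)
  i = 4 (even): a_4 · C_{2} = 5 · 2 = 10

Summing the contributions: ∫_{−2}^{2} p(x) ρ_sc(x) dx = 2 + (-2) + 10 = 10.


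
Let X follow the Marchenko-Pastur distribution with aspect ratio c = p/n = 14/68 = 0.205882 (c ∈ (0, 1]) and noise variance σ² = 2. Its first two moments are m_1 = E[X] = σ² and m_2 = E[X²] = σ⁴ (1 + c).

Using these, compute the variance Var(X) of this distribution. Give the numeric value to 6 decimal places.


m_1 = E[X] = σ² = 2, so m_1² = 4.
m_2 = E[X²] = σ⁴ (1 + c) = 4 · (1 + 0.205882) = 4 · 1.205882 = 4.823529.
(Note m_2 − m_1² simplifies to c · σ⁴ = 0.205882 · 4.)

Var(X) = m_2 − m_1² = 4.823529 − 4 = 0.823529.


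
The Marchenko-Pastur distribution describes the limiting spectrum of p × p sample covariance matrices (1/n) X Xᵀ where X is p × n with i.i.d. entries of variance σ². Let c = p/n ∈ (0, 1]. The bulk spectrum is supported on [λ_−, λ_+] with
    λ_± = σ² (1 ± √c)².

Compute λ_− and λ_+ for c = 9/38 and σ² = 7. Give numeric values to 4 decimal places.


c = 9/38 = 0.236842; √c = 0.486664.
λ_− = σ² (1 − √c)² = 7 · (1 − 0.486664)² = 7 · (0.513336)² = 1.844595.
λ_+ = σ² (1 + √c)² = 7 · (1 + 0.486664)² = 7 · (1.486664)² = 15.471194.

Rounded to 4 decimal places: λ_− ≈ 1.8446, λ_+ ≈ 15.4712.


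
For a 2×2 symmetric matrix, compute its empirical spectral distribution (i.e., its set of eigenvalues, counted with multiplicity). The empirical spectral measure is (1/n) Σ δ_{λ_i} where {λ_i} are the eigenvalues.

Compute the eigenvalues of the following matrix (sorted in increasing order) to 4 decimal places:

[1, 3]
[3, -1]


Since M is real symmetric, both eigenvalues are real; they are the roots of det(λI − M) = λ² − (tr M) λ + det M.
tr M = 1 + (-1) = 0.
det M = 1·(-1) − 3² = -1 − 9 = -10.
Characteristic polynomial: λ² − 10 = 0.
Discriminant Δ = (tr M)² − 4·det M = 0 − (-40) = 40; √Δ = 6.324555.
λ = (tr M ± √Δ)/2 = (0 ± 6.324555)/2, giving (tr M − √Δ)/2 = -3.1623 and (tr M + √Δ)/2 = 3.1623.

Eigenvalues sorted in increasing order: [-3.1623, 3.1623].


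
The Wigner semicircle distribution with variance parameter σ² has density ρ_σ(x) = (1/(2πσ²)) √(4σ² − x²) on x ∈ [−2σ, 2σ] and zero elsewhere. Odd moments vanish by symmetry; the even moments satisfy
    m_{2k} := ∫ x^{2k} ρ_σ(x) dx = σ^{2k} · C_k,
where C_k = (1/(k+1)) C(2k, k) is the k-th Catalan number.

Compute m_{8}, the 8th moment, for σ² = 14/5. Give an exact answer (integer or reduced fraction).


By the scaled semicircle moment identity, m_{2k} = σ^{2k} · C_k with k = 4.
C_4 = (1/(k+1)) · C(2k, k) = (1/5) · C(8, 4) = (1/5) · 70 = 14.
σ^{2k} = (σ²)^k = (14/5)^4 = 38416/625.

Therefore m_{8} = σ^{8} · C_4 = (38416/625) · 14 = 537824/625.


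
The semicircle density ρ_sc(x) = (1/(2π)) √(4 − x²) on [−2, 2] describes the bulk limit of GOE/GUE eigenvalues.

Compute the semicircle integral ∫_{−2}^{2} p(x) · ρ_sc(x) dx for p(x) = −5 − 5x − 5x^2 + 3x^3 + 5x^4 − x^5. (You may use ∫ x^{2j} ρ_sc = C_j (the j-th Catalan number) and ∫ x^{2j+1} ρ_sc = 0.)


Write p(x) = Σ a_i x^i, split into monomials and integrate each against ρ_sc separately.
Using ∫ x^{2j} ρ_sc = C_j = (1/(j+1)) C(2j, j) (Catalan numbers) and ∫ x^{2j+1} ρ_sc = 0 (odd monomials vanish by symmetry):
  i = 0 (even): a_0 · C_{0} = -5 · 1 = -5
  i = 1 (odd): ∫ x^1 ρ_sc = 0 (vanishes)
  i = 2 (even): a_2 · C_{1} = -5 · 1 = -5
  i = 3 (odd): ∫ x^3 ρ_sc = 0 (vanishes)
  i = 4 (even): a_4 · C_{2} = 5 · 2 = 10
  i = 5 (odd): ∫ x^5 ρ_sc = 0 (vanishes)

Summing the contributions: ∫_{−2}^{2} p(x) ρ_sc(x) dx = (-5) + (-5) + 10 = 0.


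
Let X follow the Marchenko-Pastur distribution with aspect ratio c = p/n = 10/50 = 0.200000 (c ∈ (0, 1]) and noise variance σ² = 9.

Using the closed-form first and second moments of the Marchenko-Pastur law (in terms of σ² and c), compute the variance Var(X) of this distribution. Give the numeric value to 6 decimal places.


Recall the MP moments m_1 = E[X] = σ² and m_2 = E[X²] = σ⁴ (1 + c).
m_1 = E[X] = σ² = 9, so m_1² = 81.
m_2 = E[X²] = σ⁴ (1 + c) = 81 · (1 + 0.200000) = 81 · 1.200000 = 97.200000.
(Note m_2 − m_1² simplifies to c · σ⁴ = 0.200000 · 81.)

Var(X) = m_2 − m_1² = 97.200000 − 81 = 16.200000.


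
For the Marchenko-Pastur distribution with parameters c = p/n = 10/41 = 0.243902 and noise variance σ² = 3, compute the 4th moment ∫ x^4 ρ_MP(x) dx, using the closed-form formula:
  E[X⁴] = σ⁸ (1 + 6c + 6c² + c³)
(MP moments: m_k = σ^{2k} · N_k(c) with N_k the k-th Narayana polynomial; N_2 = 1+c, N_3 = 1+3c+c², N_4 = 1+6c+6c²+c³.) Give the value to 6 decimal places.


E[X⁴] = σ⁸ (1 + 6c + 6c² + c³) (fourth MP moment). With σ² = 3 (so σ⁸ = 81) and c = 10/41 = 0.243902: E[X⁴] = 81 · (1 + 6·0.243902 + 6·(0.243902)² + (0.243902)³) = 81 · 2.834854.

So E[X^4] = 229.623206.


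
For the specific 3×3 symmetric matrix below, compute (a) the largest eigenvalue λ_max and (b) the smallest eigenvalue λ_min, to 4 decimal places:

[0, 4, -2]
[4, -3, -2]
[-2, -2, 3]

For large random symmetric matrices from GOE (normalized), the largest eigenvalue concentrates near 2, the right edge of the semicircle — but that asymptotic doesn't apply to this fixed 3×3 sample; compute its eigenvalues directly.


Since M is real symmetric, all three eigenvalues are real; they are the roots of det(λI − M) = λ³ − (tr M) λ² + s λ − det M, where s is the sum of the principal 2×2 minors.
tr M = 0 + (-3) + 3 = 0.
s = (0·(-3) − 4²) + (0·3 − (-2)²) + ((-3)·3 − (-2)²) = -16 + (-4) + (-13) = -33.
det M (expand along row 1) = 0·(-13) − 4·8 + (-2)·(-14) = -4.
Characteristic polynomial: λ³ − 33λ + 4 = 0.
Substitute λ = y + (tr M)/3 = y + 0.000000 to remove the quadratic term: y³ + p·y + q = 0 with p = s − (tr M)²/3 = -33.000000 and q = −2(tr M)³/27 + (tr M)·s/3 − det M = 4.000000.
Three real roots ⇒ use the trigonometric (Viète) form: r = 2√(−p/3) = 6.633250, φ = arccos(3q/(p·r)) = arccos(-0.054820) = 1.625644 rad.
y_k = r·cos(φ/3 − 2πk/3) for k = 0, 1, 2 gives y = 5.682970, 0.121266, -5.804236.
λ_k = y_k + 0.000000 gives λ = 5.6830, 0.1213, -5.8042 (check: the sum is 0.0000 = tr M).

Hence λ_max = 5.6830 and λ_min = -5.8042.


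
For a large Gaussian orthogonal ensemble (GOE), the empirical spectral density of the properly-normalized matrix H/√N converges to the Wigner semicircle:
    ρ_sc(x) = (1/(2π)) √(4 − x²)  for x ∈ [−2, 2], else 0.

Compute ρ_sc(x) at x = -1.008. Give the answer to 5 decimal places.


ρ_sc(x) = (1/(2π)) √(4 − x²). With x = -1.008:
  4 − x² = 4 − (-1.008)² = 4 − 1.016064 = 2.983936.
  √(4 − x²) = 1.727407.
  1/(2π) = 0.159155.
  ρ_sc(-1.008) = 0.159155 · 1.727407 = 0.274925.

Rounded to 5 decimal places: ρ_sc(-1.008) ≈ 0.27493.


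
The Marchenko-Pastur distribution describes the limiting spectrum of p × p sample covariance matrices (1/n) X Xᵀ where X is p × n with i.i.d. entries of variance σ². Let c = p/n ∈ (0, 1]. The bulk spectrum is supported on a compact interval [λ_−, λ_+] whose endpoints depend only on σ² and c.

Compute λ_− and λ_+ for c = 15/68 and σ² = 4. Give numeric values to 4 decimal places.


c = 15/68 = 0.220588; √c = 0.469668.
λ_− = σ² (1 − √c)² = 4 · (1 − 0.469668)² = 4 · (0.530332)² = 1.125007.
λ_+ = σ² (1 + √c)² = 4 · (1 + 0.469668)² = 4 · (1.469668)² = 8.639699.

Rounded to 4 decimal places: λ_− ≈ 1.1250, λ_+ ≈ 8.6397.
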